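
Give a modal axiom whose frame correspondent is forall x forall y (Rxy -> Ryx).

This is symmetry; the standard corresponding axiom is B: s → □◇s.
Suppose s→□◇s is valid. Take Rxy and set V(s)={x}. Then s at x, so □◇s at x, so ◇s at y, so some z with Ryz has s; z=x, i.e. Ryx.

s → □◇s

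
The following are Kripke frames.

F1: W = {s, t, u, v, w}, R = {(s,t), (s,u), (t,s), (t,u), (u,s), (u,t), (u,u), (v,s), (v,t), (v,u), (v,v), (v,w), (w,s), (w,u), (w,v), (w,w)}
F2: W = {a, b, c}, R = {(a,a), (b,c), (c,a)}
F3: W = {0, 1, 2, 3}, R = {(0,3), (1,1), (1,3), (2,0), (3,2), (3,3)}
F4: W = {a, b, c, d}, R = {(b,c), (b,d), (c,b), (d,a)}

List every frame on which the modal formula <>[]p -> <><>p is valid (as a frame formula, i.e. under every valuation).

Frame correspondent (Sahlqvist): forall x forall y (xRy -> exists w (yRw & x R^2 w)) — i.e. a generalized confluence (Geach) condition.
F1: ✓.
F2: ✓.
F3: ✓.
F4: fails — dRa but no w with aRw and dR²w.

F1, F2, F3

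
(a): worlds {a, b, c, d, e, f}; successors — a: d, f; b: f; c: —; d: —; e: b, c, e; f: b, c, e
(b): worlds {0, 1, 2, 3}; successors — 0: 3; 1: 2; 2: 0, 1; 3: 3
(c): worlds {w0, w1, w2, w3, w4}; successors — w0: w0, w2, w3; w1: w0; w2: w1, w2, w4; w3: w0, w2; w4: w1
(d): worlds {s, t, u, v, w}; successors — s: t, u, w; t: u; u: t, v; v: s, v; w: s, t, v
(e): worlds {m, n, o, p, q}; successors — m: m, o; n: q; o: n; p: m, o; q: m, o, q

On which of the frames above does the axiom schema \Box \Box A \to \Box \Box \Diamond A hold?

(c)

This is the axiom for a generalized confluence (Geach) condition; its first-order frame correspondent is \forall x \forall z (x R^2 z \to \exists w (x R^2 w \wedge zRw)).
(a): fails — aR²b but no w with aR²w and bRw.
(b): fails — 1R²0 but no w with 1R²w and 0Rw.
(c): ✓.
(d): fails — tR²t but no w* with tR²w* and tRw*.
(e): fails — mR²n but no w with mR²w and nRw.
Valid on: (c).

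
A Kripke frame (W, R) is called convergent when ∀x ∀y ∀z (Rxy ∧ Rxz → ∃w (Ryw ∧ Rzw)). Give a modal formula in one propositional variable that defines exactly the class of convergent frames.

A defining formula is ◇□r → □◇r (the .2 axiom).
Suppose ◇□r→□◇r is valid. Take Rxy, Rxz and set V(r)={w : Ryw}. Then □r at y so ◇□r at x, so □◇r at x, so ◇r at z, giving w with Rzw and Ryw.

◇□r → □◇r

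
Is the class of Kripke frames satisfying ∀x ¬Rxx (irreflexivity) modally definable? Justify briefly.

If a class were modally definable it would be closed under surjective bounded morphisms (Goldblatt–Thomason).
The 4-cycle (worlds 0,1,2,3 with 0→1→2→3→0) is irreflexive, and the map sending every world to a single reflexive point • is a surjective bounded morphism (forth: every edge maps to (•,•); back: every world has a successor). So any modal formula valid on the 4-cycle is also valid on the reflexive point, which is not irreflexive.
So no modal formula (or set of formulas) defines exactly the irreflexive frames.

Not modally definable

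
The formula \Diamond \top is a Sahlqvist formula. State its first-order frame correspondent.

Seriality

◇⊤ holds at w iff w has a successor, so frame-validity of ◇⊤ is exactly seriality. Equivalently via □q → ◇q:
Suppose □q→◇q is valid. At any x set V(q)=W. Then □q at x, so ◇q at x, so x has a successor.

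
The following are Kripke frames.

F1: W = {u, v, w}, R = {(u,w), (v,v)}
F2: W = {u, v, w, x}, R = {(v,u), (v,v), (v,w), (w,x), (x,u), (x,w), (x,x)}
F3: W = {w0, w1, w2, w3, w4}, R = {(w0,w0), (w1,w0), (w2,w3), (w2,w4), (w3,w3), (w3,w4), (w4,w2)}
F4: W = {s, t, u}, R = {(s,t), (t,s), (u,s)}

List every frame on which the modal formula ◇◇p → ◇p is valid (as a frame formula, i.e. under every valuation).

F1

This is the axiom for transitivity; its first-order frame correspondent is ∀x ∀y ∀z (Rxy ∧ Ryz → Rxz).
F1: satisfies the condition.
F2: fails — Rwx and Rxw but not Rww.
F3: fails — Rw2w4 and Rw4w2 but not Rw2w2.
F4: fails — Rus and Rst but not Rut.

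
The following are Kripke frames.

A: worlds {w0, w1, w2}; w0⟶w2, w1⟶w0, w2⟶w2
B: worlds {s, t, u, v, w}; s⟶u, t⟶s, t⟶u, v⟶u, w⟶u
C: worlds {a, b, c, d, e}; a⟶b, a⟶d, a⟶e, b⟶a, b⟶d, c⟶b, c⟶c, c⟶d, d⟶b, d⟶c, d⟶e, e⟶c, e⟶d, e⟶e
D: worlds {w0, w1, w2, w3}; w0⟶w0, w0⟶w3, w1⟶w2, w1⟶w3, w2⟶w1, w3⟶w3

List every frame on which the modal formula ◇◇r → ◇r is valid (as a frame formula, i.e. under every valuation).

The schema corresponds to transitivity: ∀x ∀y ∀z (Rxy ∧ Ryz → Rxz).
A: fails — Rw1w0 and Rw0w2 but not Rw1w2.
B: condition met.
C: fails — Rcd and Rde but not Rce.
D: fails — Rw1w2 and Rw2w1 but not Rw1w1.
Valid on: B.

B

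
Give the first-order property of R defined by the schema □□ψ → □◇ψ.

∀x ∀z (xRz → ∃w (xR²w ∧ zRw))

This is a Sahlqvist (Geach-type) schema ◇^0□^2ψ → □^1◇^1ψ.
First-order correspondent: ∀x ∀z (xRz → ∃w (xR²w ∧ zRw)).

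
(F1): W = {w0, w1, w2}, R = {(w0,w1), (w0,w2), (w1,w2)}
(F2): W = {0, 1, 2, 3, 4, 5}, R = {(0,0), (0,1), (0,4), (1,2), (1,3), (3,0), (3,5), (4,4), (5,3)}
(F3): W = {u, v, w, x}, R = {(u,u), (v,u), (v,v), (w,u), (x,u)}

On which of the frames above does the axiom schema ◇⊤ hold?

The schema corresponds to seriality: ∀x ∃y Rxy.
(F1): fails — world w2 has no successor.
(F2): fails — world 2 has no successor.
(F3): satisfies the condition.
Valid on: (F3).

(F3)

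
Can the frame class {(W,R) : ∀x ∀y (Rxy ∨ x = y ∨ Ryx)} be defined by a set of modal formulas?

Not definable by any modal formula

Any modally definable frame class is closed under disjoint unions.
Take 4 disjoint single-world reflexive frames: each is trivially connected, but their disjoint union has 4 worlds with no edge between distinct components, so it is not connected.
So no modal formula (or set of formulas) defines exactly the connected frames.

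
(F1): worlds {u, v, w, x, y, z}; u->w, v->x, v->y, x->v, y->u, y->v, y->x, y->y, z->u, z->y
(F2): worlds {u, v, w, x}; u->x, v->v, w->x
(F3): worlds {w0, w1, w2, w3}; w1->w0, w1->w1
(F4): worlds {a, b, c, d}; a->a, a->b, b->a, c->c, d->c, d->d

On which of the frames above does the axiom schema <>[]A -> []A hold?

none

Frame correspondent (Sahlqvist): forall x forall y forall z (Rxy & Rxz -> Ryz) — i.e. the Euclidean property.
(F1): fails — Ruw and Ruw but not Rww.
(F2): fails — Rux and Rux but not Rxx.
(F3): fails — Rw1w0 and Rw1w1 but not Rw0w1.
(F4): fails — Rab and Rab but not Rbb.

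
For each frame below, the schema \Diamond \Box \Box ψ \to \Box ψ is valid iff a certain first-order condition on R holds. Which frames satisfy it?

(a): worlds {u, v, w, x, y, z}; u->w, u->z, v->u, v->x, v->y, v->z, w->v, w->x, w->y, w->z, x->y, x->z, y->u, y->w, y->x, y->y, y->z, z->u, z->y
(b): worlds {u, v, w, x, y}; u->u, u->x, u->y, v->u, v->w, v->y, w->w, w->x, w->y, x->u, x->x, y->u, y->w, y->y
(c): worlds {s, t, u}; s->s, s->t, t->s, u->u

(c)

The schema corresponds to a generalized confluence (Geach) condition: \forall x \forall y \forall z ((xRy \wedge xRz) \to \exists w (y R^2 w \wedge z = w)).
(a): fails — wRv, wRv but no t with vR²t and v=t.
(b): fails — wRx, wRw but no t with xR²t and w=t.
(c): condition met.
Valid on: (c).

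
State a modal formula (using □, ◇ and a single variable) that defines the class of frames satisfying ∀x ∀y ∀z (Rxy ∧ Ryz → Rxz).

This is transitivity; the standard corresponding axiom is 4: □p → □□p.
Suppose □p→□□p is valid. Take Rxy, Ryz and set V(p)={w : Rxw}. Then □p at x, so □□p at x, so □p at y, so p at z, i.e. Rxz.

□p → □□p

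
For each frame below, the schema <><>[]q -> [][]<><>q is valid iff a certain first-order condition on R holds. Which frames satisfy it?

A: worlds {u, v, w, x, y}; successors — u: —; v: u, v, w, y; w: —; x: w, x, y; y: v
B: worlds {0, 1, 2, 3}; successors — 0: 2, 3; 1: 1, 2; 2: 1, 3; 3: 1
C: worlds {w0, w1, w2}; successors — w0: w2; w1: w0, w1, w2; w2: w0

This is the axiom for a generalized confluence (Geach) condition; its first-order frame correspondent is forall x forall y forall z ((x R^2 y & x R^2 z) -> exists w (yRw & z R^2 w)).
A: fails — vR²u, vR²u but no t with uRt and uR²t.
B: satisfies the condition.
C: fails — w0R²w0, w0R²w0 but no w with w0Rw and w0R²w.

B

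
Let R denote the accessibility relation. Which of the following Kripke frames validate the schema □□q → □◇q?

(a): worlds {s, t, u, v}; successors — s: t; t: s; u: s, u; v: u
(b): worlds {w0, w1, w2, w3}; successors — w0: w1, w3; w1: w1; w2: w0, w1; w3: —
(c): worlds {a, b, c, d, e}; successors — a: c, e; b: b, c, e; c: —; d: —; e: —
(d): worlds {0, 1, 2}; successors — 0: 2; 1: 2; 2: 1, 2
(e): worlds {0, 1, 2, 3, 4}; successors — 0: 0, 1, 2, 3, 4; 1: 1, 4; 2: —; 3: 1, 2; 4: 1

This is the axiom for a generalized confluence (Geach) condition; its first-order frame correspondent is ∀x ∀z (xRz → ∃w (xR²w ∧ zRw)).
(a): condition met.
(b): fails — w0Rw3 but no w with w0R²w and w3Rw.
(c): fails — aRc but no w with aR²w and cRw.
(d): condition met.
(e): fails — 0R2 but no w with 0R²w and 2Rw.

(a), (d)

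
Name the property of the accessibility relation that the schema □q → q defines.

Suppose □q→q is valid. At any x set V(q)={w : Rxw}. Then □q holds at x, so q holds at x, i.e. Rxx.

reflexivity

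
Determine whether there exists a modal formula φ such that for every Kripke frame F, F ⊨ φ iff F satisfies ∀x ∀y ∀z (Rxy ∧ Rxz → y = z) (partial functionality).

Yes: it is partial functionality, defined by the CD schema ◇p → □p.
Suppose ◇p→□p is valid. Take Rxy, Rxz and set V(p)={y}. Then ◇p at x, so □p at x, so p at z, i.e. z=y.

Yes, by ◇p → □p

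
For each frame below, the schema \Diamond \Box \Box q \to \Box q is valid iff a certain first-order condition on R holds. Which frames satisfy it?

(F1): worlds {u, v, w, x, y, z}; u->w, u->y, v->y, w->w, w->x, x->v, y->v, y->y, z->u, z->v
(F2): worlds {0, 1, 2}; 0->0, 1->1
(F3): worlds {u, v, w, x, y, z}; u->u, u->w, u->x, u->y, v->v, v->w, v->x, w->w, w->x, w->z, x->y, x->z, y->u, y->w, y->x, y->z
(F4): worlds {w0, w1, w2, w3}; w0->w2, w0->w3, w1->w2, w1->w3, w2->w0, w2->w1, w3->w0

This is the axiom for a generalized confluence (Geach) condition; its first-order frame correspondent is \forall x \forall y \forall z ((xRy \wedge xRz) \to \exists w (y R^2 w \wedge z = w)).
(F1): fails — uRw, uRy but no t with wR²t and y=t.
(F2): ✓.
(F3): fails — uRw, uRu but no t with wR²t and u=t.
(F4): ✓.

(F2), (F4)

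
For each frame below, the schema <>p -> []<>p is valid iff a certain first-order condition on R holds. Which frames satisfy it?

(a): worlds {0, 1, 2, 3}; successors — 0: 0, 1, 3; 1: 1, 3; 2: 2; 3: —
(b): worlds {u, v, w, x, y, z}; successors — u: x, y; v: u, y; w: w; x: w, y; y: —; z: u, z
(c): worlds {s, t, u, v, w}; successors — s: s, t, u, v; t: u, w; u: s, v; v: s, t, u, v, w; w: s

none

Frame correspondent (Sahlqvist): forall x forall y forall z (Rxy & Rxz -> Ryz) — i.e. the Euclidean property.
(a): fails — R01 and R00 but not R10.
(b): fails — Rux and Rux but not Rxx.
(c): fails — Rsu and Rsu but not Ruu.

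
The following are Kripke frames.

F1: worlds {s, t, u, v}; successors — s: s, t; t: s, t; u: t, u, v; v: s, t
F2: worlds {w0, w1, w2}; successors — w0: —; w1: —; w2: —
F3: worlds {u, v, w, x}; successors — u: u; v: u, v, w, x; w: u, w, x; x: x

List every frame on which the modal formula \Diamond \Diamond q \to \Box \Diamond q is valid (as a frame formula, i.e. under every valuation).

Frame correspondent (Sahlqvist): \forall x \forall y \forall z ((x R^2 y \wedge xRz) \to \exists w (y = w \wedge zRw)) — i.e. a generalized confluence (Geach) condition.
F1: fails — uR²s, uRu but no w with s=w and uRw.
F2: holds.
F3: fails — vR²u, vRx but no t with u=t and xRt.
Valid on: F2.

F2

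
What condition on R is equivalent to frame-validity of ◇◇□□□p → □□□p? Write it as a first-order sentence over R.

This is a Sahlqvist (Geach-type) schema ◇^2□^3p → □^3◇^0p.
Minimal-valuation argument: fix x; take any y with xR^2y and any z with xR^3z. Set V(p) to the set of worlds R-reachable from y in exactly 3 steps. Then □^3p holds at y, so the antecedent holds at x; validity forces ◇^0p at z, giving a w with zR^0w and yR^3w.
First-order correspondent: ∀x ∀y ∀z ((xR²y ∧ xR³z) → ∃w (yR³w ∧ z = w)).

∀x ∀y ∀z ((xR²y ∧ xR³z) → ∃w (yR³w ∧ z = w))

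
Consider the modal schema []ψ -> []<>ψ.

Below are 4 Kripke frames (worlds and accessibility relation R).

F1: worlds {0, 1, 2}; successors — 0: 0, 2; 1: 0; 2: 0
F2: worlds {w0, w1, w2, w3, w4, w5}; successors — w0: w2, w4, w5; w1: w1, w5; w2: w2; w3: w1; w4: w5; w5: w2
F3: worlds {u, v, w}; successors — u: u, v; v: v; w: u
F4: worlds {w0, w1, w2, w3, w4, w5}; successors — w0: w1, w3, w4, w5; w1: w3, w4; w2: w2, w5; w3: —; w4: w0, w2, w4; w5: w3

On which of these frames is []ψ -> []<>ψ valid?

F1, F3

This is the axiom for a generalized confluence (Geach) condition; its first-order frame correspondent is forall x forall z (xRz -> exists w (xRw & zRw)).
F1: ✓.
F2: fails — w1Rw5 but no w with w1Rw and w5Rw.
F3: ✓.
F4: fails — w0Rw3 but no w with w0Rw and w3Rw.
Valid on: F1, F3.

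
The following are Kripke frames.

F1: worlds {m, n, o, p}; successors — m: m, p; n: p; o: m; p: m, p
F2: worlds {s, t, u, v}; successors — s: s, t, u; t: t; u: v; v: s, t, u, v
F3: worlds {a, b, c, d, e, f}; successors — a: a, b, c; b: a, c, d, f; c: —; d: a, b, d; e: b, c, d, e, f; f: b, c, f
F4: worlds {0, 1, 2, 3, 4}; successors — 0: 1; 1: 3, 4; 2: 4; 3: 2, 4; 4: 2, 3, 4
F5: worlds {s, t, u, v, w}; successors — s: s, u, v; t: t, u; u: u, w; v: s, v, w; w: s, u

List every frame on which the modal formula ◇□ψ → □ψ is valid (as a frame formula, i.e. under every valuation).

This is the axiom for the Euclidean property; its first-order frame correspondent is ∀x ∀y ∀z (Rxy ∧ Rxz → Ryz).
F1: holds.
F2: fails — Rsu and Rsu but not Ruu.
F3: fails — Rab and Rab but not Rbb.
F4: fails — R01 and R01 but not R11.
F5: fails — Rsv and Rsu but not Rvu.

F1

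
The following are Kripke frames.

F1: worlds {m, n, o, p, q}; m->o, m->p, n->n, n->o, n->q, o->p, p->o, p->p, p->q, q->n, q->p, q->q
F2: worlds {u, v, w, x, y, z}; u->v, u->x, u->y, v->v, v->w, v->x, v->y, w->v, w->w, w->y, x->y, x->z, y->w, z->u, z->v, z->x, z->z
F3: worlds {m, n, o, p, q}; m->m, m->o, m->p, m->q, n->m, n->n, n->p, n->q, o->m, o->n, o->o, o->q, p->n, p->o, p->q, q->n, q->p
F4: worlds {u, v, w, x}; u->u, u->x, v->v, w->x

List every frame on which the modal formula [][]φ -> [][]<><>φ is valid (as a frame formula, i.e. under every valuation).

F1, F2, F3

Frame correspondent (Sahlqvist): forall x forall z (x R^2 z -> exists w (x R^2 w & z R^2 w)) — i.e. a generalized confluence (Geach) condition.
F1: satisfies the condition.
F2: satisfies the condition.
F3: satisfies the condition.
F4: fails — uR²x but no t with uR²t and xR²t.
Valid on: F1, F2, F3.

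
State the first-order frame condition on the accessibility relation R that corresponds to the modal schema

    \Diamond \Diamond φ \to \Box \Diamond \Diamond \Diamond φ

\forall x \forall y \forall z ((x R^2 y \wedge xRz) \to \exists w (y = w \wedge z R^3 w))

This is a Sahlqvist (Geach-type) schema ◇^2□^0φ → □^1◇^3φ.
Minimal-valuation argument: fix x; take any y with xR^2y and any z with xR^1z. Set V(φ) to the set of worlds R-reachable from y in exactly 0 steps. Then □^0φ holds at y, so the antecedent holds at x; validity forces ◇^3φ at z, giving a w with zR^3w and yR^0w.
First-order correspondent: \forall x \forall y \forall z ((x R^2 y \wedge xRz) \to \exists w (y = w \wedge z R^3 w)).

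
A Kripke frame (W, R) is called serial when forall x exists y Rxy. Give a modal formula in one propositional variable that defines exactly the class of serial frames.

A defining formula is □s → ◇s (the D axiom).
Suppose □s→◇s is valid. At any x set V(s)=W. Then □s at x, so ◇s at x, so x has a successor.

□s → ◇s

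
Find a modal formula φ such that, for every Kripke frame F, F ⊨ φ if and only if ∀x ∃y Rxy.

This is seriality; the standard corresponding axiom is D: □r → ◇r.
Suppose □r→◇r is valid. At any x set V(r)=W. Then □r at x, so ◇r at x, so x has a successor.

□r → ◇r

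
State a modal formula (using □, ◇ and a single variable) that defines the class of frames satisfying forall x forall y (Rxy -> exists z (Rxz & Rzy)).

A defining formula is □□ψ → □ψ (the C4 axiom).
Suppose □□ψ→□ψ is valid. Take Rxy and set V(ψ)={w : xR²w}. Then □□ψ at x, so □ψ at x, so ψ at y, i.e. ∃z(Rxz∧Rzy).

□□ψ → □ψ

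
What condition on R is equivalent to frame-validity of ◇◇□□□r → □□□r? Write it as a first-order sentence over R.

∀x ∀y ∀z ((xR²y ∧ xR³z) → ∃w (yR³w ∧ z = w))

This is a Sahlqvist (Geach-type) schema ◇^2□^3r → □^3◇^0r.
Minimal-valuation argument: fix x; take any y with xR^2y and any z with xR^3z. Set V(r) to the set of worlds R-reachable from y in exactly 3 steps. Then □^3r holds at y, so the antecedent holds at x; validity forces ◇^0r at z, giving a w with zR^0w and yR^3w.
First-order correspondent: ∀x ∀y ∀z ((xR²y ∧ xR³z) → ∃w (yR³w ∧ z = w)).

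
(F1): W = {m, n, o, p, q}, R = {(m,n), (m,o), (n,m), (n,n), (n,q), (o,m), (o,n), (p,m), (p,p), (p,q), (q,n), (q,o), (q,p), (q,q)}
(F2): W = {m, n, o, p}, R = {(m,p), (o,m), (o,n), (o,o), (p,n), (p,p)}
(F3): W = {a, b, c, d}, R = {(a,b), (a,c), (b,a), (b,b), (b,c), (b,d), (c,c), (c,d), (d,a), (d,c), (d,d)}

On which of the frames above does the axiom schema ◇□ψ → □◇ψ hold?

(F3)

The schema corresponds to convergence: ∀x ∀y ∀z (Rxy ∧ Rxz → ∃w (Ryw ∧ Rzw)).
(F1): fails — Rpm and Rpp but m and p have no common successor.
(F2): fails — Rom and Ron but m and n have no common successor.
(F3): condition met.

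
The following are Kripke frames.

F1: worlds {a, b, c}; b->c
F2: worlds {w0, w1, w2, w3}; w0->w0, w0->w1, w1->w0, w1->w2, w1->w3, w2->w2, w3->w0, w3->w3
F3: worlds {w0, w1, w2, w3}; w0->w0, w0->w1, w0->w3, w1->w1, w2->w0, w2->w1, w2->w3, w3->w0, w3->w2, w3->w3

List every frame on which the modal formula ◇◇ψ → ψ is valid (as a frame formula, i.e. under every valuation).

Frame correspondent (Sahlqvist): ∀x ∀y (xR²y → ∃w (y = w ∧ x = w)) — i.e. a generalized confluence (Geach) condition.
F1: ✓.
F2: fails — w0R²w1 but w1 ≠ w0.
F3: fails — w0R²w1 but w1 ≠ w0.

F1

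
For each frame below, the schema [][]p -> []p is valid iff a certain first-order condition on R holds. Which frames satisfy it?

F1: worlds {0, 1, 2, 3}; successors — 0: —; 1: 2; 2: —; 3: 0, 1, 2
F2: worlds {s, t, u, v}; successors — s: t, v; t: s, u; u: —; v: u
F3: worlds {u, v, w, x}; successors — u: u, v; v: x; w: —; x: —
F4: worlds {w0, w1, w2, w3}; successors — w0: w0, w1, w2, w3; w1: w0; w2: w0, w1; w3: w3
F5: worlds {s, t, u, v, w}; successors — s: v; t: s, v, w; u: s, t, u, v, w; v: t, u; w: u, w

The schema corresponds to density: forall x forall y (Rxy -> exists z (Rxz & Rzy)).
F1: fails — R12 but no z with R1z and Rz2.
F2: fails — Rvu but no z with Rvz and Rzu.
F3: fails — Rvx but no z with Rvz and Rzx.
F4: holds.
F5: fails — Rts but no z with Rtz and Rzs.
Valid on: F4.

F4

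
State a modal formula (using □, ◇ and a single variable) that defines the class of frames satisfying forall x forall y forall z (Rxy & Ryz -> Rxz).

A defining formula is □s → □□s (the 4 axiom).
Suppose □s→□□s is valid. Take Rxy, Ryz and set V(s)={w : Rxw}. Then □s at x, so □□s at x, so □s at y, so s at z, i.e. Rxz.

□s → □□s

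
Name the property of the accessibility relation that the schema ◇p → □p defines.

This schema is the CD axiom.
It corresponds to partial functionality: ∀x ∀y ∀z (Rxy ∧ Rxz → y = z).

Partial functionality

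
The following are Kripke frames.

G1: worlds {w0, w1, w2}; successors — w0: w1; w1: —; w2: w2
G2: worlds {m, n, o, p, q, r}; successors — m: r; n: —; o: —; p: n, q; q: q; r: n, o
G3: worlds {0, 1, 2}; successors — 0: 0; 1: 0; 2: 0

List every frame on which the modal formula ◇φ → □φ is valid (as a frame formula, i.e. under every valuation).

This is the axiom for partial functionality; its first-order frame correspondent is ∀x ∀y ∀z (Rxy ∧ Rxz → y = z).
G1: ✓.
G2: fails — p sees both n and q.
G3: ✓.

G1, G3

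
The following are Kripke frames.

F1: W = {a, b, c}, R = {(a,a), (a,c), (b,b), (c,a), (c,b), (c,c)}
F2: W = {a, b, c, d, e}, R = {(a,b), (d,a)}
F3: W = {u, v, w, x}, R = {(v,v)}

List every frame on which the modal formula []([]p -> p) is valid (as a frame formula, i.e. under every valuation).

This is the axiom for shift-reflexivity; its first-order frame correspondent is forall x forall y (Rxy -> Ryy).
F1: ✓.
F2: fails — Rab but not Rbb.
F3: ✓.

F1, F3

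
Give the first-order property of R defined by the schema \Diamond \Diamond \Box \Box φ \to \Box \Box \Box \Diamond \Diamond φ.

This is a Sahlqvist (Geach-type) schema ◇^2□^2φ → □^3◇^2φ.
First-order correspondent: \forall x \forall y \forall z ((x R^2 y \wedge x R^3 z) \to \exists w (y R^2 w \wedge z R^2 w)).

\forall x \forall y \forall z ((x R^2 y \wedge x R^3 z) \to \exists w (y R^2 w \wedge z R^2 w))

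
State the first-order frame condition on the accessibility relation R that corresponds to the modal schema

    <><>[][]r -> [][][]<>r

forall x forall y forall z ((x R^2 y & x R^3 z) -> exists w (y R^2 w & zRw))

This is a Sahlqvist (Geach-type) schema ◇^2□^2r → □^3◇^1r.
First-order correspondent: forall x forall y forall z ((x R^2 y & x R^3 z) -> exists w (y R^2 w & zRw)).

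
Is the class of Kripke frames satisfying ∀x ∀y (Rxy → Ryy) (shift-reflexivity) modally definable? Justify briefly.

This is a Sahlqvist condition; the T□ axiom □(□p → p) defines it.
Suppose □(□p→p) is valid. Take Rxy and set V(p)={w : Ryw}. Then at y, □p holds; since □(□p→p) at x, □p→p at y, so p at y, i.e. Ryy.

Yes — defined by □(□p → p)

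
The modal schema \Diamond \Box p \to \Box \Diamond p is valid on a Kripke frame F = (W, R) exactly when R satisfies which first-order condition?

Convergence

This schema is the .2 axiom.
It corresponds to convergence: \forall x \forall y \forall z (Rxy \wedge Rxz \to \exists w (Ryw \wedge Rzw)).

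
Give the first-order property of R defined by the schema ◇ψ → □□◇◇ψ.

∀x ∀y ∀z ((xRy ∧ xR²z) → ∃w (y = w ∧ zR²w))

This is a Sahlqvist (Geach-type) schema ◇^1□^0ψ → □^2◇^2ψ.
Minimal-valuation argument: fix x; take any y with xR^1y and any z with xR^2z. Set V(ψ) to the set of worlds R-reachable from y in exactly 0 steps. Then □^0ψ holds at y, so the antecedent holds at x; validity forces ◇^2ψ at z, giving a w with zR^2w and yR^0w.
First-order correspondent: ∀x ∀y ∀z ((xRy ∧ xR²z) → ∃w (y = w ∧ zR²w)).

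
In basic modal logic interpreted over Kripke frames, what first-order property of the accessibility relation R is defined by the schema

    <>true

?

seriality: forall x exists y Rxy

◇⊤ holds at w iff w has a successor, so frame-validity of ◇⊤ is exactly seriality. Equivalently via □r → ◇r:
Suppose □r→◇r is valid. At any x set V(r)=W. Then □r at x, so ◇r at x, so x has a successor.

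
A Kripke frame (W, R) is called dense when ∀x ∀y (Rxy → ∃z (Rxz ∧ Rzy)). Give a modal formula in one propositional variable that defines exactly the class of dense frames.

□□p → □p

A defining formula is □□p → □p (the C4 axiom).
Suppose □□p→□p is valid. Take Rxy and set V(p)={w : xR²w}. Then □□p at x, so □p at x, so p at y, i.e. ∃z(Rxz∧Rzy).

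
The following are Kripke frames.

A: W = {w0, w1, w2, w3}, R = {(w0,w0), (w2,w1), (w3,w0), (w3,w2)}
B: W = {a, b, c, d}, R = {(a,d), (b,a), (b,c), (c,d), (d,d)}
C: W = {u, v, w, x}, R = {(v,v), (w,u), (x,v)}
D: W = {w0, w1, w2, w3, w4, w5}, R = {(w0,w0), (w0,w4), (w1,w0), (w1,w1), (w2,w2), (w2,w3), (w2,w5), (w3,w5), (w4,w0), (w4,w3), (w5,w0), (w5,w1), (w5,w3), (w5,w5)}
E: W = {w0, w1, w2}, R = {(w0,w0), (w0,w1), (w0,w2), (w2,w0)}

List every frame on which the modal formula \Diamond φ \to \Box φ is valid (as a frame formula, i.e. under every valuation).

The schema corresponds to partial functionality: \forall x \forall y \forall z (Rxy \wedge Rxz \to y = z).
A: fails — w3 sees both w0 and w2.
B: fails — b sees both a and c.
C: satisfies the condition.
D: fails — w0 sees both w0 and w4.
E: fails — w0 sees both w0 and w1.
Valid on: C.

C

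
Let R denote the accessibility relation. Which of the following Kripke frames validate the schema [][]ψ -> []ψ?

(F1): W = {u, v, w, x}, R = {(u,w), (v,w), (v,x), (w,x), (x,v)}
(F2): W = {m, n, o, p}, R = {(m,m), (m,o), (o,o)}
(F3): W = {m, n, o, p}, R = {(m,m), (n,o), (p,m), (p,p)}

Frame correspondent (Sahlqvist): forall x forall y (Rxy -> exists z (Rxz & Rzy)) — i.e. density.
(F1): fails — Ruw but no z with Ruz and Rzw.
(F2): satisfies the condition.
(F3): fails — Rno but no z with Rnz and Rzo.

(F2)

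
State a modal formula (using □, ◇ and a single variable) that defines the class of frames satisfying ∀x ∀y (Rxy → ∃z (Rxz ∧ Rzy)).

□□q → □q

The condition is density. The C4 schema □□q → □q defines it.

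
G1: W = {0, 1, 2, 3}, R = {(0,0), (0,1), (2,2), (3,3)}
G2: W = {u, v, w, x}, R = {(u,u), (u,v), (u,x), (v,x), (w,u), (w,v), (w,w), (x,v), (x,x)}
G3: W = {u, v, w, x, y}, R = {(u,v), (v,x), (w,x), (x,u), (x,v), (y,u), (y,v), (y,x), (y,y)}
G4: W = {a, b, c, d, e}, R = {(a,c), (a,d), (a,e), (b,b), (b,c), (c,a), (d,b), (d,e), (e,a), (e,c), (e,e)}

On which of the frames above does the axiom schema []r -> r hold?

Frame correspondent (Sahlqvist): forall x Rxx — i.e. reflexivity.
G1: fails — world 1 does not see itself.
G2: fails — world v does not see itself.
G3: fails — world u does not see itself.
G4: fails — world a does not see itself.

none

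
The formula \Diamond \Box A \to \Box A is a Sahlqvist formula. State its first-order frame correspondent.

the Euclidean property: \forall x \forall y \forall z (Rxy \wedge Rxz \to Ryz)

This is a form of the 5 axiom.
It corresponds to the Euclidean property: \forall x \forall y \forall z (Rxy \wedge Rxz \to Ryz).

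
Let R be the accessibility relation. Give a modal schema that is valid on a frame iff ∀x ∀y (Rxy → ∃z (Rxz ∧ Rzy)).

□□s → □s

The condition is density. The C4 schema □□s → □s defines it.
Suppose □□s→□s is valid. Take Rxy and set V(s)={w : xR²w}. Then □□s at x, so □s at x, so s at y, i.e. ∃z(Rxz∧Rzy).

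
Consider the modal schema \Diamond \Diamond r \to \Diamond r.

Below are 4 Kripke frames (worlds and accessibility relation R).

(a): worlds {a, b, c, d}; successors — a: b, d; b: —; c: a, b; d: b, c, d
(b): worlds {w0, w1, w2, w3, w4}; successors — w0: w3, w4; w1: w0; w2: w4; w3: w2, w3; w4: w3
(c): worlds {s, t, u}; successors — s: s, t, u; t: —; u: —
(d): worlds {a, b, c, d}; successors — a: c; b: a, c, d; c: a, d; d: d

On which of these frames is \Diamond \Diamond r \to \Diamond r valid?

The schema corresponds to transitivity: \forall x \forall y \forall z (Rxy \wedge Ryz \to Rxz).
(a): fails — Rdc and Rca but not Rda.
(b): fails — Rw1w0 and Rw0w4 but not Rw1w4.
(c): ✓.
(d): fails — Rac and Rcd but not Rad.

(c)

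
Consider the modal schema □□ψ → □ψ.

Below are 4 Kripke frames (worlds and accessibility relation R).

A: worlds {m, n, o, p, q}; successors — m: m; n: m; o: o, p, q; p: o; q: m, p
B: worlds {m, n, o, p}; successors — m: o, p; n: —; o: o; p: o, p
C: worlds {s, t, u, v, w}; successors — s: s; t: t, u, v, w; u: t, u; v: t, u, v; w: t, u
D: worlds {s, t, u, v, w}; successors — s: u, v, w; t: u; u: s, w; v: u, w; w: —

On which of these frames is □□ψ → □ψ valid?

B, C

The schema corresponds to density: ∀x ∀y (Rxy → ∃z (Rxz ∧ Rzy)).
A: fails — Rqp but no z with Rqz and Rzp.
B: condition met.
C: condition met.
D: fails — Rus but no z with Ruz and Rzs.
Valid on: B, C.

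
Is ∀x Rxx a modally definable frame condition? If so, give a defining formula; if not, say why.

Yes — defined by □q → q

The condition is reflexivity. A defining modal formula is □q → q.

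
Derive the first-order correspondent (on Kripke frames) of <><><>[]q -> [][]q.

forall x forall y forall z ((x R^3 y & x R^2 z) -> exists w (yRw & z = w))

This is a Sahlqvist (Geach-type) schema ◇^3□^1q → □^2◇^0q.
First-order correspondent: forall x forall y forall z ((x R^3 y & x R^2 z) -> exists w (yRw & z = w)).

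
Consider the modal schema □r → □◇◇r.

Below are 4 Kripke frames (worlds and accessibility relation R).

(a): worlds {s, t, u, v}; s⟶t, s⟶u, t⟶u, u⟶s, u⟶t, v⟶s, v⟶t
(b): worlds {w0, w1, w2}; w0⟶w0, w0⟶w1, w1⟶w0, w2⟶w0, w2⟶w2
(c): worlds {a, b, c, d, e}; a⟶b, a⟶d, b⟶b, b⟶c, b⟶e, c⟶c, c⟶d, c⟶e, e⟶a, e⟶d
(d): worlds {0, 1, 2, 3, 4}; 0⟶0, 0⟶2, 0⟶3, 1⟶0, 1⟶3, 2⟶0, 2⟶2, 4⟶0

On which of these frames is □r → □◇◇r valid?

Frame correspondent (Sahlqvist): ∀x ∀z (xRz → ∃w (xRw ∧ zR²w)) — i.e. a generalized confluence (Geach) condition.
(a): satisfies the condition.
(b): satisfies the condition.
(c): fails — aRd but no w with aRw and dR²w.
(d): fails — 0R3 but no w with 0Rw and 3R²w.

(a), (b)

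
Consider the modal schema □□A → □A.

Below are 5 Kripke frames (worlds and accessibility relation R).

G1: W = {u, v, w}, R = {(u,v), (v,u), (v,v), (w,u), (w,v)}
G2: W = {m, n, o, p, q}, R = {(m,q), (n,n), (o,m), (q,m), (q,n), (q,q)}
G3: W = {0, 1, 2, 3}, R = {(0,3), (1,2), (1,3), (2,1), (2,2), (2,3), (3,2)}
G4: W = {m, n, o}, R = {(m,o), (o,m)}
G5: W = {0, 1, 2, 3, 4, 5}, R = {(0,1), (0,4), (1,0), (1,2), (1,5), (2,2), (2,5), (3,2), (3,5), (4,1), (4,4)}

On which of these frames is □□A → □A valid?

G1

The schema corresponds to density: ∀x ∀y (Rxy → ∃z (Rxz ∧ Rzy)).
G1: condition met.
G2: fails — Rom but no z with Roz and Rzm.
G3: fails — R03 but no z with R0z and Rz3.
G4: fails — Rom but no z with Roz and Rzm.
G5: fails — R10 but no z with R1z and Rz0.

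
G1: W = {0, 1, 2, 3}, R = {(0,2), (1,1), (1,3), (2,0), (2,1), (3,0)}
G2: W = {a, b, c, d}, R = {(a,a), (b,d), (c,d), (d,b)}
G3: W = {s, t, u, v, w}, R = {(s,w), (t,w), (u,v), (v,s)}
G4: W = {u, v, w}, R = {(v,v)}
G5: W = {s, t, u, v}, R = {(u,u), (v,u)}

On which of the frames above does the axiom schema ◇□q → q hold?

Frame correspondent (Sahlqvist): ∀x ∀y (Rxy → Ryx) — i.e. symmetry.
G1: fails — R21 but not R12.
G2: fails — Rcd but not Rdc.
G3: fails — Ruv but not Rvu.
G4: holds.
G5: fails — Rvu but not Ruv.
Valid on: G4.

G4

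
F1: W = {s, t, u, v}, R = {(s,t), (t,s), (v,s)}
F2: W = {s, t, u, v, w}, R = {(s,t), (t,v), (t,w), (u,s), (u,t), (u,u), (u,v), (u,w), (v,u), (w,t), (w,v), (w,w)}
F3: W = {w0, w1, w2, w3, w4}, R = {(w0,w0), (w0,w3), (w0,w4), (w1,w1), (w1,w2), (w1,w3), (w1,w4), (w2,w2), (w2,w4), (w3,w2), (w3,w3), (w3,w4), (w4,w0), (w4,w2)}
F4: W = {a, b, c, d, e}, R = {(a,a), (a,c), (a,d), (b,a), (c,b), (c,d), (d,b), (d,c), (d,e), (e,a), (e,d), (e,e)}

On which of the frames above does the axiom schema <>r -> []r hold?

F1

The schema corresponds to partial functionality: forall x forall y forall z (Rxy & Rxz -> y = z).
F1: holds.
F2: fails — t sees both v and w.
F3: fails — w0 sees both w0 and w3.
F4: fails — a sees both a and c.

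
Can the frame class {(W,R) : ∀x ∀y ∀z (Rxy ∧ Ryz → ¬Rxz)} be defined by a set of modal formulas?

No

Modal frame validity is preserved under surjective bounded morphisms.
The 7-cycle (worlds a,b,c,d,e,f,g with a→b→c→d→e→f→g→a) is intransitive. Mapping every world to a single reflexive point • is a surjective bounded morphism; the reflexive point is not intransitive (R••∧R•• but R••).
So no modal formula (or set of formulas) defines exactly the intransitive frames.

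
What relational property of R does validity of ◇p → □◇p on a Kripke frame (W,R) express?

This schema is the 5 axiom.
Its frame correspondent is the Euclidean property — ∀x ∀y ∀z (Rxy ∧ Rxz → Ryz).

The Euclidean property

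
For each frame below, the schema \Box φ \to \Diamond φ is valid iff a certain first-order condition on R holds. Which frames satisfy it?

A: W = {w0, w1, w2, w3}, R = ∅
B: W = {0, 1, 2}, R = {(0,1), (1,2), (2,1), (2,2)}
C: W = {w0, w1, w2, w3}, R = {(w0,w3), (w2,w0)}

B

The schema corresponds to seriality: \forall x \exists y Rxy.
A: fails — world w0 has no successor.
B: condition met.
C: fails — world w1 has no successor.
Valid on: B.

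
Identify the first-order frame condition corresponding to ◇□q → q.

symmetry: ∀x ∀y (Rxy → Ryx)

This is frame-equivalent to q → □◇q (substitute ¬q for q and contrapose).
Suppose q→□◇q is valid. Take Rxy and set V(q)={x}. Then q at x, so □◇q at x, so ◇q at y, so some z with Ryz has q; z=x, i.e. Ryx.
Conversely, on a frame with symmetry the schema holds at every world under every valuation.
So the correspondent is symmetry.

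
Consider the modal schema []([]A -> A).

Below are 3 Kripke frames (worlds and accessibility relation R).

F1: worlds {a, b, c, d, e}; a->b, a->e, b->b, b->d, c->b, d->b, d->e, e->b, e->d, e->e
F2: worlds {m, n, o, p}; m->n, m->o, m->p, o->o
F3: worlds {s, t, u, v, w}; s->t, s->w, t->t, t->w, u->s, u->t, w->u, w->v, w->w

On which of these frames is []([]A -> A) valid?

none

The schema corresponds to shift-reflexivity: forall x forall y (Rxy -> Ryy).
F1: fails — Red but not Rdd.
F2: fails — Rmn but not Rnn.
F3: fails — Rwu but not Ruu.
Valid on no frame.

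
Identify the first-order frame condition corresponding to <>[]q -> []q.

Replacing q by ¬q and contraposing gives the equivalent schema ◇q → □◇q.
Suppose ◇q→□◇q is valid. Take Rxy, Rxz and set V(q)={y}. Then ◇q at x, so □◇q at x, so ◇q at z, so some w with Rzw has q; w=y, i.e. Rzy. By symmetry of the argument, Ryz.

The Euclidean property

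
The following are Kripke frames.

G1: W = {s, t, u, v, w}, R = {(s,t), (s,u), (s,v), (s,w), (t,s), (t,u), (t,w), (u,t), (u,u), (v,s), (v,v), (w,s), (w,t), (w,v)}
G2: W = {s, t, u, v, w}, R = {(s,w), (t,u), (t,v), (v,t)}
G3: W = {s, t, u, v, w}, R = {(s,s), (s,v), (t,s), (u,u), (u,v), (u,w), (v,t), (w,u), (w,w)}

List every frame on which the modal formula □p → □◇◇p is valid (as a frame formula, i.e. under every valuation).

G1

This is the axiom for a generalized confluence (Geach) condition; its first-order frame correspondent is ∀x ∀z (xRz → ∃w (xRw ∧ zR²w)).
G1: satisfies the condition.
G2: fails — sRw but no w* with sRw* and wR²w*.
G3: fails — uRv but no w* with uRw* and vR²w*.
Valid on: G1.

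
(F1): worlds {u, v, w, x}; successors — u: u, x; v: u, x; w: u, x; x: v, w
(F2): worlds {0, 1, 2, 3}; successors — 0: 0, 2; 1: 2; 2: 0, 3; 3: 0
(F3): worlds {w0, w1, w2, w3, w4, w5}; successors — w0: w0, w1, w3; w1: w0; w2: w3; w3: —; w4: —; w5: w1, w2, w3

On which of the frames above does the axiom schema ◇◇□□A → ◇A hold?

Frame correspondent (Sahlqvist): ∀x ∀y (xR²y → ∃w (yR²w ∧ xRw)) — i.e. a generalized confluence (Geach) condition.
(F1): fails — xR²x but no t with xR²t and xRt.
(F2): condition met.
(F3): fails — w0R²w3 but no w with w3R²w and w0Rw.

(F2)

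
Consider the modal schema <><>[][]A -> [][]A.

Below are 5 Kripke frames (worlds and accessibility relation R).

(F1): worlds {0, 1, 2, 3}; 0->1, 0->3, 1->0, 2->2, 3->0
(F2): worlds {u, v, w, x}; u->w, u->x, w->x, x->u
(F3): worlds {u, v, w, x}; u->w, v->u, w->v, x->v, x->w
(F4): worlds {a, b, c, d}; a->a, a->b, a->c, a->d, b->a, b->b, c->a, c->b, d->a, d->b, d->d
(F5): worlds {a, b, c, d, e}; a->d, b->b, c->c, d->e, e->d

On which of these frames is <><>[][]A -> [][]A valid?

The schema corresponds to a generalized confluence (Geach) condition: forall x forall y forall z ((x R^2 y & x R^2 z) -> exists w (y R^2 w & z = w)).
(F1): holds.
(F2): fails — uR²x, uR²u but no t with xR²t and u=t.
(F3): fails — uR²v, uR²v but no t with vR²t and v=t.
(F4): holds.
(F5): holds.
Valid on: (F1), (F4), (F5).

(F1), (F4), (F5)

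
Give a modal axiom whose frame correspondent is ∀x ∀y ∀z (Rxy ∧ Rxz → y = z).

◇r → □r

A defining formula is ◇r → □r (the CD axiom).
Suppose ◇r→□r is valid. Take Rxy, Rxz and set V(r)={y}. Then ◇r at x, so □r at x, so r at z, i.e. z=y.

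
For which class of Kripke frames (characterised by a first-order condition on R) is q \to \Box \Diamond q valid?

symmetry

This schema is the B axiom.
It corresponds to symmetry: \forall x \forall y (Rxy \to Ryx).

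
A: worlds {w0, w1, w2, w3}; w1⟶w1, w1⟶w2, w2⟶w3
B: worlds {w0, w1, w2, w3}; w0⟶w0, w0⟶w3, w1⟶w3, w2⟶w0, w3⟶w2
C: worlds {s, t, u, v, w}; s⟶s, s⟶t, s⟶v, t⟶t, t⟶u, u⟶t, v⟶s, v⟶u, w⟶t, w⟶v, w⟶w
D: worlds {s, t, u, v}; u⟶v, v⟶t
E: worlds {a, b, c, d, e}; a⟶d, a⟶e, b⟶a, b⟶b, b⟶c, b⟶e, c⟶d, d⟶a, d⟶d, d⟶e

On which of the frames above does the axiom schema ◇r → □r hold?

D

This is the axiom for partial functionality; its first-order frame correspondent is ∀x ∀y ∀z (Rxy ∧ Rxz → y = z).
A: fails — w1 sees both w1 and w2.
B: fails — w0 sees both w0 and w3.
C: fails — s sees both s and t.
D: ✓.
E: fails — a sees both d and e.
Valid on: D.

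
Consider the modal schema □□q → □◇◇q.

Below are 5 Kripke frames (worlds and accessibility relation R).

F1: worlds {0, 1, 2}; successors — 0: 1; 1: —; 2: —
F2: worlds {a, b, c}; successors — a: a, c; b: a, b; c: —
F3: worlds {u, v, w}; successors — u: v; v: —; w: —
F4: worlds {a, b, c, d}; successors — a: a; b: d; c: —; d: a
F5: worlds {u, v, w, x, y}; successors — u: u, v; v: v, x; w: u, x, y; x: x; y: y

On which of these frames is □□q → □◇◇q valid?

Frame correspondent (Sahlqvist): ∀x ∀z (xRz → ∃w (xR²w ∧ zR²w)) — i.e. a generalized confluence (Geach) condition.
F1: fails — 0R1 but no w with 0R²w and 1R²w.
F2: fails — aRc but no w with aR²w and cR²w.
F3: fails — uRv but no t with uR²t and vR²t.
F4: holds.
F5: holds.

F4, F5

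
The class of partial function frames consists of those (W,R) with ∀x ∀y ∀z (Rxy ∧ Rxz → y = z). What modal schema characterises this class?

A defining formula is ◇s → □s (the CD axiom).
Suppose ◇s→□s is valid. Take Rxy, Rxz and set V(s)={y}. Then ◇s at x, so □s at x, so s at z, i.e. z=y.

◇s → □s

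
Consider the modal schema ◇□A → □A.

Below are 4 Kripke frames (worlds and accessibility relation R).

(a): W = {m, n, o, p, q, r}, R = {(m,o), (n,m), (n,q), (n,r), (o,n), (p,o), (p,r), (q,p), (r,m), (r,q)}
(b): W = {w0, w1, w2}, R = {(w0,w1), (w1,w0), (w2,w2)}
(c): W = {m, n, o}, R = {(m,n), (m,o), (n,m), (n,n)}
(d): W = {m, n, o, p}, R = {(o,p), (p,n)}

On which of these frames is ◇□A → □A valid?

none

The schema corresponds to the Euclidean property: ∀x ∀y ∀z (Rxy ∧ Rxz → Ryz).
(a): fails — Rmo and Rmo but not Roo.
(b): fails — Rw0w1 and Rw0w1 but not Rw1w1.
(c): fails — Rmo and Rmo but not Roo.
(d): fails — Rop and Rop but not Rpp.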